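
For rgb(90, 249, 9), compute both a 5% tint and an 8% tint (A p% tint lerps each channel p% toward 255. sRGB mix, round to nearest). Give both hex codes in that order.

#62F915, #67F91D

5% tint:
  R: 90 + 8.25 = 98.25 → 98
  G: 249 + 0.05×(255−249) = 249 + 0.3 = 249.3 → 249
  B: 9 + 0.05×(255−9) = 9 + 12.3 = 21.3 → 21
  → #62F915
8% tint:
  R: 90 + 0.08×(255−90) = 90 + 13.2 = 103.2 → 103
  G: 249 + 0.08×(255−249) = 249 + 0.48 = 249.48 → 249
  B: 9 + 0.08×(255−9) = 9 + 19.68 = 28.68 → 29
  → #67F91D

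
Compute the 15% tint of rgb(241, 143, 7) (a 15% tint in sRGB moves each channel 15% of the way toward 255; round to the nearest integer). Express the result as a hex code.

Lerp each channel 15% toward 255:
  R: 241 + 0.15×(255−241) = 241 + 2.1 = 243.1 → 243
  G: 143 + 16.8 = 159.8 → 160
  B: 7 + 37.2 = 44.2 → 44
rgb(243, 160, 44) = #F3A02C.

#F3A02C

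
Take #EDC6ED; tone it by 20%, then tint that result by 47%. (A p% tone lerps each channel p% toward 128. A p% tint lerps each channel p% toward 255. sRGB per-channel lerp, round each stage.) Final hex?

#EAD9EA

#EDC6ED is rgb(237, 198, 237).
Per channel, c → c + 0.2(128 − c):
  R: 237 − 21.8 = 215.2 → 215
  G: 198 − 14 = 184 → 184
  B: 237 + 0.2×(128−237) = 237 − 21.8 = 215.2 → 215
After the tone: rgb(215, 184, 215) = #D7B8D7.
Lerp each channel 47% toward 255:
  R: 215 + 0.47×(255−215) = 215 + 18.8 = 233.8 → 234
  G: 184 + 0.47×(255−184) = 184 + 33.37 = 217.37 → 217
  B: 215 + 0.47×(255−215) = 215 + 18.8 = 233.8 → 234
rgb(234, 217, 234) = #EAD9EA.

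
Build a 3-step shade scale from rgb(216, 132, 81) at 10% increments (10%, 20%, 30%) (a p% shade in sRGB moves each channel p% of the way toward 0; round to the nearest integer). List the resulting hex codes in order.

#C27749, #AD6A41, #975C39

10%: (216 − 21.6 = 194.4→194, 132 − 13.2 = 118.8→119, 81 − 8.1 = 72.9→73) → #C27749
20%: (216 − 43.2 = 172.8→173, 132 − 26.4 = 105.6→106, 81 − 16.2 = 64.8→65) → #AD6A41
30%: (216 − 64.8 = 151.2→151, 132 − 39.6 = 92.4→92, 81 − 24.3 = 56.7→57) → #975C39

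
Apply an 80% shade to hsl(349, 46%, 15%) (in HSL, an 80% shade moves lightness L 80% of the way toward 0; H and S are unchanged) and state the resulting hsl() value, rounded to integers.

L moves 80% from 15 toward 0: 15 − 12 = 3 → 3.
H and S are unchanged.

hsl(349, 46%, 3%)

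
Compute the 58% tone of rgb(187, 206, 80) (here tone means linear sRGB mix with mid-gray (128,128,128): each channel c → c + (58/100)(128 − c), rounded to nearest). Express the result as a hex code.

#99a16c

Per channel, c → c + 0.58(128 − c):
  R: 187 − 34.22 = 152.78 → 153
  G: 206 − 45.24 = 160.76 → 161
  B: 80 + 0.58×(128−80) = 80 + 27.84 = 107.84 → 108
rgb(153, 161, 108) = #99a16c.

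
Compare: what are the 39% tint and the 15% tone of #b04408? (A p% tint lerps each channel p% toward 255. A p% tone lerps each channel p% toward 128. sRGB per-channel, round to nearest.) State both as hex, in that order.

#b04408 is rgb(176, 68, 8).
39% tint:
  R: 176 + 30.81 = 206.81 → 207
  G: 68 + 0.39×(255−68) = 68 + 72.93 = 140.93 → 141
  B: 8 + 96.33 = 104.33 → 104
  → #cf8d68
15% tone:
  R: 176 − 7.2 = 168.8 → 169
  G: 68 + 9 = 77 → 77
  B: 8 + 18 = 26 → 26
  → #a94d1a

#cf8d68, #a94d1a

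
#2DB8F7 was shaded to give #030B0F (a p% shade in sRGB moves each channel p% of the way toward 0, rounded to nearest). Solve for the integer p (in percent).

94%

#2DB8F7 is rgb(45, 184, 247); #030B0F is rgb(3, 11, 15).
On the B channel (widest range): 15 ≈ 247 + (p/100)(0 − 247), so p ≈ 100×(15 − 247)/(0 − 247) = -23200/-247 = 93.93.
p = 94 reproduces all three channels after rounding.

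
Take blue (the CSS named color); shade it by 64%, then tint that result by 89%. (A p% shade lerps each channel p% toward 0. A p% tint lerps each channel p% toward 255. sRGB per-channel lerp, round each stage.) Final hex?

#E3E3ED

CSS blue is rgb(0, 0, 255).
A 64% shade moves each channel 64% toward 0:
  R: 0 + 0.64×(0−0) = 0 + 0 = 0 → 0
  G: 0 + 0 = 0 → 0
  B: 255 + 0.64×(0−255) = 255 − 163.2 = 91.8 → 92
After the shade: rgb(0, 0, 92) = #00005C.
An 89% tint moves each channel 89% toward 255:
  R: 0 + 0.89×(255−0) = 0 + 226.95 = 226.95 → 227
  G: 0 + 0.89×(255−0) = 0 + 226.95 = 226.95 → 227
  B: 92 + 145.07 = 237.07 → 237
rgb(227, 227, 237) = #E3E3ED.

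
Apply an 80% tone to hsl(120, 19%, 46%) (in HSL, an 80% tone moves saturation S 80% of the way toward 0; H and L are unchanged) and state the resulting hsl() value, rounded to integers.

hsl(120, 4%, 46%)

S moves 80% from 19 toward 0: 19 − 15.2 = 3.8 → 4.
H and L are unchanged.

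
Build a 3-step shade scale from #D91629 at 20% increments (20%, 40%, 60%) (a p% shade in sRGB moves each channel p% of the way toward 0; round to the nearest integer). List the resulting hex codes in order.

#D91629 is rgb(217, 22, 41).
20%: (217 − 43.4 = 173.6→174, 22 − 4.4 = 17.6→18, 41 − 8.2 = 32.8→33) → #AE1221
40%: (217 − 86.8 = 130.2→130, 22 − 8.8 = 13.2→13, 41 − 16.4 = 24.6→25) → #820D19
60%: (217 − 130.2 = 86.8→87, 22 − 13.2 = 8.8→9, 41 − 24.6 = 16.4→16) → #570910

#AE1221, #820D19, #570910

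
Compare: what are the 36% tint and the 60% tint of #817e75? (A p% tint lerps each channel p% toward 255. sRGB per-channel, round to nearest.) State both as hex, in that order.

#aeaca7, #cdcbc8

#817e75 is rgb(129, 126, 117).
36% tint:
  R: 129 + 0.36×(255−129) = 129 + 45.36 = 174.36 → 174
  G: 126 + 46.44 = 172.44 → 172
  B: 117 + 0.36×(255−117) = 117 + 49.68 = 166.68 → 167
  → #aeaca7
60% tint:
  R: 129 + 75.6 = 204.6 → 205
  G: 126 + 77.4 = 203.4 → 203
  B: 117 + 0.6×(255−117) = 117 + 82.8 = 199.8 → 200
  → #cdcbc8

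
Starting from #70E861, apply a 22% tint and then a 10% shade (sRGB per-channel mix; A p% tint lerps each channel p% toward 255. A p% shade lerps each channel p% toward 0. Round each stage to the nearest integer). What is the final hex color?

#70E861 is rgb(112, 232, 97).
Lerp each channel 22% toward 255:
  R: 112 + 0.22×(255−112) = 112 + 31.46 = 143.46 → 143
  G: 232 + 0.22×(255−232) = 232 + 5.06 = 237.06 → 237
  B: 97 + 34.76 = 131.76 → 132
After the tint: rgb(143, 237, 132) = #8FED84.
A 10% shade moves each channel 10% toward 0:
  R: 143 − 14.3 = 128.7 → 129
  G: 237 + 0.1×(0−237) = 237 − 23.7 = 213.3 → 213
  B: 132 + 0.1×(0−132) = 132 − 13.2 = 118.8 → 119
rgb(129, 213, 119) = #81D577.

#81D577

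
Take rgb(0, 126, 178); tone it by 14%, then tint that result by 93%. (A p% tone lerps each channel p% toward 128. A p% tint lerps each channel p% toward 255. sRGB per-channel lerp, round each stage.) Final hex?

Lerp each channel 14% toward 128:
  R: 0 + 0.14×(128−0) = 0 + 17.92 = 17.92 → 18
  G: 126 + 0.14×(128−126) = 126 + 0.28 = 126.28 → 126
  B: 178 − 7 = 171 → 171
After the tone: rgb(18, 126, 171) = #127EAB.
Lerp each channel 93% toward 255:
  R: 18 + 0.93×(255−18) = 18 + 220.41 = 238.41 → 238
  G: 126 + 0.93×(255−126) = 126 + 119.97 = 245.97 → 246
  B: 171 + 78.12 = 249.12 → 249
rgb(238, 246, 249) = #EEF6F9.

#EEF6F9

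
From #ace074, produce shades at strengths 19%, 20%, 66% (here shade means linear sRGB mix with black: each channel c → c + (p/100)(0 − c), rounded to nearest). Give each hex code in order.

#ace074 is rgb(172, 224, 116).
19%: (172 − 32.68 = 139.32→139, 224 − 42.56 = 181.44→181, 116 − 22.04 = 93.96→94) → #8bb55e
20%: (172 − 34.4 = 137.6→138, 224 − 44.8 = 179.2→179, 116 − 23.2 = 92.8→93) → #8ab35d
66%: (172 − 113.52 = 58.48→58, 224 − 147.84 = 76.16→76, 116 − 76.56 = 39.44→39) → #3a4c27

#8bb55e, #8ab35d, #3a4c27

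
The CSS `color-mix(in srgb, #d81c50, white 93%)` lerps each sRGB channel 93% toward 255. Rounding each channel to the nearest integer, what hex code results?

#fceff3

#d81c50 is rgb(216, 28, 80).
Lerp each channel 93% toward 255:
  R: 216 + 0.93×(255−216) = 216 + 36.27 = 252.27 → 252
  G: 28 + 211.11 = 239.11 → 239
  B: 80 + 162.75 = 242.75 → 243
rgb(252, 239, 243) = #fceff3.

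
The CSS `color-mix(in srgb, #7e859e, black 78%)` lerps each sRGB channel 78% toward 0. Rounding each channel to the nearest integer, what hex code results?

#7e859e is rgb(126, 133, 158).
Per channel, c → c + 0.78(0 − c):
  R: 126 + 0.78×(0−126) = 126 − 98.28 = 27.72 → 28
  G: 133 + 0.78×(0−133) = 133 − 103.74 = 29.26 → 29
  B: 158 − 123.24 = 34.76 → 35
rgb(28, 29, 35) = #1c1d23.

#1c1d23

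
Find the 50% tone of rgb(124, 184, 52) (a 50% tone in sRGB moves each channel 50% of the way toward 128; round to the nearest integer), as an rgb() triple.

rgb(126, 156, 90)

Per channel, c → c + 0.5(128 − c):
  R: 124 + 2 = 126 → 126
  G: 184 + 0.5×(128−184) = 184 − 28 = 156 → 156
  B: 52 + 0.5×(128−52) = 52 + 38 = 90 → 90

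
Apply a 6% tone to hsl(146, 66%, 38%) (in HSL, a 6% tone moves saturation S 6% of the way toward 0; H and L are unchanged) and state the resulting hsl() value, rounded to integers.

hsl(146, 62%, 38%)

S moves 6% from 66 toward 0: 66 − 3.96 = 62.04 → 62.
H and L are unchanged.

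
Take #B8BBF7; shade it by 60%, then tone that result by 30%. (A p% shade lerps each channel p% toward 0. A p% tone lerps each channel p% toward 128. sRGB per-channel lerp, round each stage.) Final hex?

#B8BBF7 is rgb(184, 187, 247).
Per channel, c → c + 0.6(0 − c):
  R: 184 + 0.6×(0−184) = 184 − 110.4 = 73.6 → 74
  G: 187 + 0.6×(0−187) = 187 − 112.2 = 74.8 → 75
  B: 247 − 148.2 = 98.8 → 99
After the shade: rgb(74, 75, 99) = #4A4B63.
Lerp each channel 30% toward 128:
  R: 74 + 16.2 = 90.2 → 90
  G: 75 + 15.9 = 90.9 → 91
  B: 99 + 8.7 = 107.7 → 108
rgb(90, 91, 108) = #5A5B6C.

#5A5B6C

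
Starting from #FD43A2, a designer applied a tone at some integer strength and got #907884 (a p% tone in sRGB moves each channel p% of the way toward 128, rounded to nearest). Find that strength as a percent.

87%

#FD43A2 is rgb(253, 67, 162); #907884 is rgb(144, 120, 132).
On the R channel (widest range): 144 ≈ 253 + (p/100)(128 − 253), so p ≈ 100×(144 − 253)/(128 − 253) = -10900/-125 = 87.20.
p = 87 reproduces all three channels after rounding.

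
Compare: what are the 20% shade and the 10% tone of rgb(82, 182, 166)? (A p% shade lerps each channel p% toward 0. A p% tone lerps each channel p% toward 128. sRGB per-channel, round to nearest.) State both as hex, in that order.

#429285, #57b1a2

20% shade:
  R: 82 + 0.2×(0−82) = 82 − 16.4 = 65.6 → 66
  G: 182 − 36.4 = 145.6 → 146
  B: 166 − 33.2 = 132.8 → 133
  → #429285
10% tone:
  R: 82 + 4.6 = 86.6 → 87
  G: 182 + 0.1×(128−182) = 182 − 5.4 = 176.6 → 177
  B: 166 + 0.1×(128−166) = 166 − 3.8 = 162.2 → 162
  → #57b1a2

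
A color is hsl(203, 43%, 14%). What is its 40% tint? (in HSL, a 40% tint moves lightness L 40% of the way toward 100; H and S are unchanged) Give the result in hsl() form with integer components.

hsl(203, 43%, 48%)

L moves 40% from 14 toward 100: 14 + 34.4 = 48.4 → 48.
H and S are unchanged.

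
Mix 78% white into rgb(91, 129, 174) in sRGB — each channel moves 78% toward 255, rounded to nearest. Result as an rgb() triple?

rgb(219, 227, 237)

Per channel, c → c + 0.78(255 − c):
  R: 91 + 127.92 = 218.92 → 219
  G: 129 + 0.78×(255−129) = 129 + 98.28 = 227.28 → 227
  B: 174 + 0.78×(255−174) = 174 + 63.18 = 237.18 → 237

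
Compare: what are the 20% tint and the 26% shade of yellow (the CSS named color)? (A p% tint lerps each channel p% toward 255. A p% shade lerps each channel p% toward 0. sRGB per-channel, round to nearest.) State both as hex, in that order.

#FFFF33, #BDBD00

CSS yellow is rgb(255, 255, 0).
20% tint:
  R: 255 + 0 = 255 → 255
  G: 255 + 0.2×(255−255) = 255 + 0 = 255 → 255
  B: 0 + 0.2×(255−0) = 0 + 51 = 51 → 51
  → #FFFF33
26% shade:
  R: 255 − 66.3 = 188.7 → 189
  G: 255 + 0.26×(0−255) = 255 − 66.3 = 188.7 → 189
  B: 0 + 0 = 0 → 0
  → #BDBD00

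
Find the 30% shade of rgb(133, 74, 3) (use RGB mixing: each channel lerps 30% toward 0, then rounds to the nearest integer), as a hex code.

#5D3402

A 30% shade moves each channel 30% toward 0:
  R: 133 + 0.3×(0−133) = 133 − 39.9 = 93.1 → 93
  G: 74 − 22.2 = 51.8 → 52
  B: 3 − 0.9 = 2.1 → 2
rgb(93, 52, 2) = #5D3402.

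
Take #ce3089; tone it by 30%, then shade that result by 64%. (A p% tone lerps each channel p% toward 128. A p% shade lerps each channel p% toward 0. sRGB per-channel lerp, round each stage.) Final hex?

#421a30

#ce3089 is rgb(206, 48, 137).
A 30% tone moves each channel 30% toward 128:
  R: 206 − 23.4 = 182.6 → 183
  G: 48 + 0.3×(128−48) = 48 + 24 = 72 → 72
  B: 137 + 0.3×(128−137) = 137 − 2.7 = 134.3 → 134
After the tone: rgb(183, 72, 134) = #b74886.
A 64% shade moves each channel 64% toward 0:
  R: 183 − 117.12 = 65.88 → 66
  G: 72 + 0.64×(0−72) = 72 − 46.08 = 25.92 → 26
  B: 134 + 0.64×(0−134) = 134 − 85.76 = 48.24 → 48
rgb(66, 26, 48) = #421a30.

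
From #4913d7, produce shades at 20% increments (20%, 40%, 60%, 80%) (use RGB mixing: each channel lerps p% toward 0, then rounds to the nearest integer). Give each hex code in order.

#3a0fac, #2c0b81, #1d0856, #0f042b

#4913d7 is rgb(73, 19, 215).
20%: (73 − 14.6 = 58.4→58, 19 − 3.8 = 15.2→15, 215 − 43 = 172→172) → #3a0fac
40%: (73 − 29.2 = 43.8→44, 19 − 7.6 = 11.4→11, 215 − 86 = 129→129) → #2c0b81
60%: (73 − 43.8 = 29.2→29, 19 − 11.4 = 7.6→8, 215 − 129 = 86→86) → #1d0856
80%: (73 − 58.4 = 14.6→15, 19 − 15.2 = 3.8→4, 215 − 172 = 43→43) → #0f042b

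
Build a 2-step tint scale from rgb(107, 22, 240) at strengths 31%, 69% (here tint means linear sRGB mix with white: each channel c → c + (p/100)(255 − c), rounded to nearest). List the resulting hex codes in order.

31%: (107 + 45.88 = 152.88→153, 22 + 72.23 = 94.23→94, 240 + 4.65 = 244.65→245) → #995EF5
69%: (107 + 102.12 = 209.12→209, 22 + 160.77 = 182.77→183, 240 + 10.35 = 250.35→250) → #D1B7FA

#995EF5, #D1B7FA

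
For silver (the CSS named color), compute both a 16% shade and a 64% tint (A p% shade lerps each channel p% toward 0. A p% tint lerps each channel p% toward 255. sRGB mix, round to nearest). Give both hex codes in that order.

#A1A1A1, #E8E8E8

CSS silver is rgb(192, 192, 192).
16% shade:
  R: 192 + 0.16×(0−192) = 192 − 30.72 = 161.28 → 161
  G: 192 + 0.16×(0−192) = 192 − 30.72 = 161.28 → 161
  B: 192 + 0.16×(0−192) = 192 − 30.72 = 161.28 → 161
  → #A1A1A1
64% tint:
  R: 192 + 0.64×(255−192) = 192 + 40.32 = 232.32 → 232
  G: 192 + 0.64×(255−192) = 192 + 40.32 = 232.32 → 232
  B: 192 + 0.64×(255−192) = 192 + 40.32 = 232.32 → 232
  → #E8E8E8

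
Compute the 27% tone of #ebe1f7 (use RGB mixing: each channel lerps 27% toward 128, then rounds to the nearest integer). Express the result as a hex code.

#ebe1f7 is rgb(235, 225, 247).
Per channel, c → c + 0.27(128 − c):
  R: 235 − 28.89 = 206.11 → 206
  G: 225 + 0.27×(128−225) = 225 − 26.19 = 198.81 → 199
  B: 247 + 0.27×(128−247) = 247 − 32.13 = 214.87 → 215
rgb(206, 199, 215) = #cec7d7.

#cec7d7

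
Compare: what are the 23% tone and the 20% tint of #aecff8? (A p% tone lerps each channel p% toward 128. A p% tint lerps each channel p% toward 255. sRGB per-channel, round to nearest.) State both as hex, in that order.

#a3bddc, #bed9f9

#aecff8 is rgb(174, 207, 248).
23% tone:
  R: 174 − 10.58 = 163.42 → 163
  G: 207 + 0.23×(128−207) = 207 − 18.17 = 188.83 → 189
  B: 248 − 27.6 = 220.4 → 220
  → #a3bddc
20% tint:
  R: 174 + 0.2×(255−174) = 174 + 16.2 = 190.2 → 190
  G: 207 + 9.6 = 216.6 → 217
  B: 248 + 0.2×(255−248) = 248 + 1.4 = 249.4 → 249
  → #bed9f9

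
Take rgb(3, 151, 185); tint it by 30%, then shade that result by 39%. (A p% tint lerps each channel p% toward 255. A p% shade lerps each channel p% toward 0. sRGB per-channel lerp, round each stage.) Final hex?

Lerp each channel 30% toward 255:
  R: 3 + 0.3×(255−3) = 3 + 75.6 = 78.6 → 79
  G: 151 + 31.2 = 182.2 → 182
  B: 185 + 0.3×(255−185) = 185 + 21 = 206 → 206
After the tint: rgb(79, 182, 206) = #4fb6ce.
Lerp each channel 39% toward 0:
  R: 79 − 30.81 = 48.19 → 48
  G: 182 + 0.39×(0−182) = 182 − 70.98 = 111.02 → 111
  B: 206 − 80.34 = 125.66 → 126
rgb(48, 111, 126) = #306f7e.

#306f7e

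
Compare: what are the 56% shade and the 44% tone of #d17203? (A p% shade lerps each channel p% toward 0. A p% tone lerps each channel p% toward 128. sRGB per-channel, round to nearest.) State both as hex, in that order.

#d17203 is rgb(209, 114, 3).
56% shade:
  R: 209 + 0.56×(0−209) = 209 − 117.04 = 91.96 → 92
  G: 114 + 0.56×(0−114) = 114 − 63.84 = 50.16 → 50
  B: 3 + 0.56×(0−3) = 3 − 1.68 = 1.32 → 1
  → #5c3201
44% tone:
  R: 209 + 0.44×(128−209) = 209 − 35.64 = 173.36 → 173
  G: 114 + 0.44×(128−114) = 114 + 6.16 = 120.16 → 120
  B: 3 + 55 = 58 → 58
  → #ad783a

#5c3201, #ad783a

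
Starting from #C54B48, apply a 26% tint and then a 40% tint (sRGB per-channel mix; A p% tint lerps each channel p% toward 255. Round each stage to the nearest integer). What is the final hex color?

#C54B48 is rgb(197, 75, 72).
Per channel, c → c + 0.26(255 − c):
  R: 197 + 15.08 = 212.08 → 212
  G: 75 + 46.8 = 121.8 → 122
  B: 72 + 0.26×(255−72) = 72 + 47.58 = 119.58 → 120
After the tint: rgb(212, 122, 120) = #D47A78.
Lerp each channel 40% toward 255:
  R: 212 + 0.4×(255−212) = 212 + 17.2 = 229.2 → 229
  G: 122 + 53.2 = 175.2 → 175
  B: 120 + 0.4×(255−120) = 120 + 54 = 174 → 174
rgb(229, 175, 174) = #E5AFAE.

#E5AFAE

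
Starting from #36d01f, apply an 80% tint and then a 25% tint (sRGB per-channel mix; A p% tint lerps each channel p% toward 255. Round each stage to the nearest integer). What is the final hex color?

#e1f8dd

#36d01f is rgb(54, 208, 31).
An 80% tint moves each channel 80% toward 255:
  R: 54 + 0.8×(255−54) = 54 + 160.8 = 214.8 → 215
  G: 208 + 0.8×(255−208) = 208 + 37.6 = 245.6 → 246
  B: 31 + 0.8×(255−31) = 31 + 179.2 = 210.2 → 210
After the tint: rgb(215, 246, 210) = #d7f6d2.
Lerp each channel 25% toward 255:
  R: 215 + 0.25×(255−215) = 215 + 10 = 225 → 225
  G: 246 + 2.25 = 248.25 → 248
  B: 210 + 0.25×(255−210) = 210 + 11.25 = 221.25 → 221
rgb(225, 248, 221) = #e1f8dd.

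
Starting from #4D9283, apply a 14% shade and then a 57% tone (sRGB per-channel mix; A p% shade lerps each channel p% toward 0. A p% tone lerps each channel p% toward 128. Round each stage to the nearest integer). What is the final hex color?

#657F7A

#4D9283 is rgb(77, 146, 131).
Per channel, c → c + 0.14(0 − c):
  R: 77 − 10.78 = 66.22 → 66
  G: 146 + 0.14×(0−146) = 146 − 20.44 = 125.56 → 126
  B: 131 + 0.14×(0−131) = 131 − 18.34 = 112.66 → 113
After the shade: rgb(66, 126, 113) = #427E71.
Lerp each channel 57% toward 128:
  R: 66 + 35.34 = 101.34 → 101
  G: 126 + 0.57×(128−126) = 126 + 1.14 = 127.14 → 127
  B: 113 + 0.57×(128−113) = 113 + 8.55 = 121.55 → 122
rgb(101, 127, 122) = #657F7A.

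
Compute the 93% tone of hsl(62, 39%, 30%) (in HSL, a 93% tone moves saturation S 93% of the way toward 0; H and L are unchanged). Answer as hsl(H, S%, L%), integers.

hsl(62, 3%, 30%)

S moves 93% from 39 toward 0: 39 − 36.27 = 2.73 → 3.
H and L are unchanged.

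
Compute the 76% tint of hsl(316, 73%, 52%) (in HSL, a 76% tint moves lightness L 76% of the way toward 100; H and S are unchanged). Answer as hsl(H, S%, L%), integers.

L moves 76% from 52 toward 100: 52 + 36.48 = 88.48 → 88.
H and S are unchanged.

hsl(316, 73%, 88%)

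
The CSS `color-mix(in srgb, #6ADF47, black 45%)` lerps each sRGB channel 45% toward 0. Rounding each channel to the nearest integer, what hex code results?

#6ADF47 is rgb(106, 223, 71).
A 45% shade moves each channel 45% toward 0:
  R: 106 + 0.45×(0−106) = 106 − 47.7 = 58.3 → 58
  G: 223 − 100.35 = 122.65 → 123
  B: 71 + 0.45×(0−71) = 71 − 31.95 = 39.05 → 39
rgb(58, 123, 39) = #3A7B27.

#3A7B27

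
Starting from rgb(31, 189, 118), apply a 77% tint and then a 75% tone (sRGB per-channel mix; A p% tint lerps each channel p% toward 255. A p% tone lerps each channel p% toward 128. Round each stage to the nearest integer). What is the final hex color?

Per channel, c → c + 0.77(255 − c):
  R: 31 + 0.77×(255−31) = 31 + 172.48 = 203.48 → 203
  G: 189 + 0.77×(255−189) = 189 + 50.82 = 239.82 → 240
  B: 118 + 0.77×(255−118) = 118 + 105.49 = 223.49 → 223
After the tint: rgb(203, 240, 223) = #CBF0DF.
Lerp each channel 75% toward 128:
  R: 203 − 56.25 = 146.75 → 147
  G: 240 + 0.75×(128−240) = 240 − 84 = 156 → 156
  B: 223 + 0.75×(128−223) = 223 − 71.25 = 151.75 → 152
rgb(147, 156, 152) = #939C98.

#939C98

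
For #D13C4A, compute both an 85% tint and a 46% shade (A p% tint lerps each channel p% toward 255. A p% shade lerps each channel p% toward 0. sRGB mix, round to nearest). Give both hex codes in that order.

#D13C4A is rgb(209, 60, 74).
85% tint:
  R: 209 + 0.85×(255−209) = 209 + 39.1 = 248.1 → 248
  G: 60 + 165.75 = 225.75 → 226
  B: 74 + 0.85×(255−74) = 74 + 153.85 = 227.85 → 228
  → #F8E2E4
46% shade:
  R: 209 − 96.14 = 112.86 → 113
  G: 60 − 27.6 = 32.4 → 32
  B: 74 − 34.04 = 39.96 → 40
  → #712028

#F8E2E4, #712028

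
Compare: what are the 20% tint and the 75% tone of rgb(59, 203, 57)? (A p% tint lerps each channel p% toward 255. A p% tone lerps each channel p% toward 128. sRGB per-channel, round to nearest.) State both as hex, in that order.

#62d561, #6f936e

20% tint:
  R: 59 + 0.2×(255−59) = 59 + 39.2 = 98.2 → 98
  G: 203 + 0.2×(255−203) = 203 + 10.4 = 213.4 → 213
  B: 57 + 0.2×(255−57) = 57 + 39.6 = 96.6 → 97
  → #62d561
75% tone:
  R: 59 + 0.75×(128−59) = 59 + 51.75 = 110.75 → 111
  G: 203 + 0.75×(128−203) = 203 − 56.25 = 146.75 → 147
  B: 57 + 53.25 = 110.25 → 110
  → #6f936e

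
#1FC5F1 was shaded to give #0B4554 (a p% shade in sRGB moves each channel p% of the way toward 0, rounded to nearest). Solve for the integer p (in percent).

#1FC5F1 is rgb(31, 197, 241); #0B4554 is rgb(11, 69, 84).
On the B channel (widest range): 84 ≈ 241 + (p/100)(0 − 241), so p ≈ 100×(84 − 241)/(0 − 241) = -15700/-241 = 65.15.
p = 65 reproduces all three channels after rounding.

65%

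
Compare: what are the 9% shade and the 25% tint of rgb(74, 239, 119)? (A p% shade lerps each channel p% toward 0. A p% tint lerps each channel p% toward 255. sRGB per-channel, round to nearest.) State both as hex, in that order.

9% shade:
  R: 74 − 6.66 = 67.34 → 67
  G: 239 + 0.09×(0−239) = 239 − 21.51 = 217.49 → 217
  B: 119 − 10.71 = 108.29 → 108
  → #43d96c
25% tint:
  R: 74 + 0.25×(255−74) = 74 + 45.25 = 119.25 → 119
  G: 239 + 4 = 243 → 243
  B: 119 + 0.25×(255−119) = 119 + 34 = 153 → 153
  → #77f399

#43d96c, #77f399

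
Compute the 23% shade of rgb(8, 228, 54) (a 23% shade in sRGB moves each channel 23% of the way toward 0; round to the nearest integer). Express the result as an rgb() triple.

rgb(6, 176, 42)

A 23% shade moves each channel 23% toward 0:
  R: 8 + 0.23×(0−8) = 8 − 1.84 = 6.16 → 6
  G: 228 + 0.23×(0−228) = 228 − 52.44 = 175.56 → 176
  B: 54 + 0.23×(0−54) = 54 − 12.42 = 41.58 → 42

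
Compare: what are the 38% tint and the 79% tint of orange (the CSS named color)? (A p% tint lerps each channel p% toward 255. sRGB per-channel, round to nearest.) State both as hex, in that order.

CSS orange is rgb(255, 165, 0).
38% tint:
  R: 255 + 0.38×(255−255) = 255 + 0 = 255 → 255
  G: 165 + 0.38×(255−165) = 165 + 34.2 = 199.2 → 199
  B: 0 + 0.38×(255−0) = 0 + 96.9 = 96.9 → 97
  → #FFC761
79% tint:
  R: 255 + 0.79×(255−255) = 255 + 0 = 255 → 255
  G: 165 + 71.1 = 236.1 → 236
  B: 0 + 201.45 = 201.45 → 201
  → #FFECC9

#FFC761, #FFECC9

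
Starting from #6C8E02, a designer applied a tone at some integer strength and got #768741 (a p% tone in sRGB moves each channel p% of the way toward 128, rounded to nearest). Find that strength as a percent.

50%

#6C8E02 is rgb(108, 142, 2); #768741 is rgb(118, 135, 65).
On the B channel (widest range): 65 ≈ 2 + (p/100)(128 − 2), so p ≈ 100×(65 − 2)/(128 − 2) = 6300/126 = 50.00.
p = 50 reproduces all three channels after rounding.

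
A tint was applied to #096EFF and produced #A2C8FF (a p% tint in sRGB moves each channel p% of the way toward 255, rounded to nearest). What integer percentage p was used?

#096EFF is rgb(9, 110, 255); #A2C8FF is rgb(162, 200, 255).
On the R channel (widest range): 162 ≈ 9 + (p/100)(255 − 9), so p ≈ 100×(162 − 9)/(255 − 9) = 15300/246 = 62.20.
p = 62 reproduces all three channels after rounding.

62%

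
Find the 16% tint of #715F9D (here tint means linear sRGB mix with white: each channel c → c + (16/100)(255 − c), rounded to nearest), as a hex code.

#8879AD

#715F9D is rgb(113, 95, 157).
Per channel, c → c + 0.16(255 − c):
  R: 113 + 0.16×(255−113) = 113 + 22.72 = 135.72 → 136
  G: 95 + 0.16×(255−95) = 95 + 25.6 = 120.6 → 121
  B: 157 + 15.68 = 172.68 → 173
rgb(136, 121, 173) = #8879AD.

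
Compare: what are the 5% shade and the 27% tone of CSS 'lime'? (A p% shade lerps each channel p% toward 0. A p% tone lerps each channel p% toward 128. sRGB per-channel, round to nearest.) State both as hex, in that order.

CSS lime is rgb(0, 255, 0).
5% shade:
  R: 0 + 0 = 0 → 0
  G: 255 + 0.05×(0−255) = 255 − 12.75 = 242.25 → 242
  B: 0 + 0.05×(0−0) = 0 + 0 = 0 → 0
  → #00F200
27% tone:
  R: 0 + 0.27×(128−0) = 0 + 34.56 = 34.56 → 35
  G: 255 + 0.27×(128−255) = 255 − 34.29 = 220.71 → 221
  B: 0 + 0.27×(128−0) = 0 + 34.56 = 34.56 → 35
  → #23DD23

#00F200, #23DD23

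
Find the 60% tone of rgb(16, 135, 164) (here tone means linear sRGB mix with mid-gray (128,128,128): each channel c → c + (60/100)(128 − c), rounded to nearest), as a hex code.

A 60% tone moves each channel 60% toward 128:
  R: 16 + 0.6×(128−16) = 16 + 67.2 = 83.2 → 83
  G: 135 + 0.6×(128−135) = 135 − 4.2 = 130.8 → 131
  B: 164 − 21.6 = 142.4 → 142
rgb(83, 131, 142) = #53838e.

#53838e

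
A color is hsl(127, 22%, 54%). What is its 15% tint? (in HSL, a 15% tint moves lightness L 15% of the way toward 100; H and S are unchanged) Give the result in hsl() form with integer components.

L moves 15% from 54 toward 100: 54 + 6.9 = 60.9 → 61.
H and S are unchanged.

hsl(127, 22%, 61%)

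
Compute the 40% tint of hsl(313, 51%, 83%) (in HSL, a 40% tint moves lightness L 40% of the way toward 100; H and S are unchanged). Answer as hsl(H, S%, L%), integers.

L moves 40% from 83 toward 100: 83 + 6.8 = 89.8 → 90.
H and S are unchanged.

hsl(313, 51%, 90%)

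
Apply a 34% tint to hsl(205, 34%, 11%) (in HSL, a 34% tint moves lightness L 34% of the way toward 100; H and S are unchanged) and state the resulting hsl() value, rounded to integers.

L moves 34% from 11 toward 100: 11 + 30.26 = 41.26 → 41.
H and S are unchanged.

hsl(205, 34%, 41%)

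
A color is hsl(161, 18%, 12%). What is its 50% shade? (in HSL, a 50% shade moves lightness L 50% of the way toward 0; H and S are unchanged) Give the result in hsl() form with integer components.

L moves 50% from 12 toward 0: 12 − 6 = 6 → 6.
H and S are unchanged.

hsl(161, 18%, 6%)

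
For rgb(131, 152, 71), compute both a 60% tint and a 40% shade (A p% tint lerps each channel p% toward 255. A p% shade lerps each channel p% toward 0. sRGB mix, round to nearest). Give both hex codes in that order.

60% tint:
  R: 131 + 0.6×(255−131) = 131 + 74.4 = 205.4 → 205
  G: 152 + 0.6×(255−152) = 152 + 61.8 = 213.8 → 214
  B: 71 + 0.6×(255−71) = 71 + 110.4 = 181.4 → 181
  → #CDD6B5
40% shade:
  R: 131 + 0.4×(0−131) = 131 − 52.4 = 78.6 → 79
  G: 152 − 60.8 = 91.2 → 91
  B: 71 + 0.4×(0−71) = 71 − 28.4 = 42.6 → 43
  → #4F5B2B

#CDD6B5, #4F5B2B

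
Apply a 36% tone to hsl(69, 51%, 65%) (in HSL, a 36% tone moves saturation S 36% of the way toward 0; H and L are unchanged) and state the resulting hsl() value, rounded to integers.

S moves 36% from 51 toward 0: 51 − 18.36 = 32.64 → 33.
H and L are unchanged.

hsl(69, 33%, 65%)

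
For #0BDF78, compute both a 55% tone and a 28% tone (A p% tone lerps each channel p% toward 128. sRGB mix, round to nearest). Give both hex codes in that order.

#0BDF78 is rgb(11, 223, 120).
55% tone:
  R: 11 + 64.35 = 75.35 → 75
  G: 223 + 0.55×(128−223) = 223 − 52.25 = 170.75 → 171
  B: 120 + 0.55×(128−120) = 120 + 4.4 = 124.4 → 124
  → #4BAB7C
28% tone:
  R: 11 + 0.28×(128−11) = 11 + 32.76 = 43.76 → 44
  G: 223 − 26.6 = 196.4 → 196
  B: 120 + 2.24 = 122.24 → 122
  → #2CC47A

#4BAB7C, #2CC47A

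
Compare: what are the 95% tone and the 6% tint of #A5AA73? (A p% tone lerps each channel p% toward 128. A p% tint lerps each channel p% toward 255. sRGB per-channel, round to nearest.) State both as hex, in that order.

#A5AA73 is rgb(165, 170, 115).
95% tone:
  R: 165 − 35.15 = 129.85 → 130
  G: 170 + 0.95×(128−170) = 170 − 39.9 = 130.1 → 130
  B: 115 + 0.95×(128−115) = 115 + 12.35 = 127.35 → 127
  → #82827F
6% tint:
  R: 165 + 0.06×(255−165) = 165 + 5.4 = 170.4 → 170
  G: 170 + 0.06×(255−170) = 170 + 5.1 = 175.1 → 175
  B: 115 + 0.06×(255−115) = 115 + 8.4 = 123.4 → 123
  → #AAAF7B

#82827F, #AAAF7B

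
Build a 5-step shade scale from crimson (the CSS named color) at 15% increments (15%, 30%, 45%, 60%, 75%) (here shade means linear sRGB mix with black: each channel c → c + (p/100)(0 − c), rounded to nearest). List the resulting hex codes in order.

#BB1133, #9A0E2A, #790B21, #580818, #37050F

CSS crimson is rgb(220, 20, 60).
15%: (220 − 33 = 187→187, 20 − 3 = 17→17, 60 − 9 = 51→51) → #BB1133
30%: (220 − 66 = 154→154, 20 − 6 = 14→14, 60 − 18 = 42→42) → #9A0E2A
45%: (220 − 99 = 121→121, 20 − 9 = 11→11, 60 − 27 = 33→33) → #790B21
60%: (220 − 132 = 88→88, 20 − 12 = 8→8, 60 − 36 = 24→24) → #580818
75%: (220 − 165 = 55→55, 20 − 15 = 5→5, 60 − 45 = 15→15) → #37050F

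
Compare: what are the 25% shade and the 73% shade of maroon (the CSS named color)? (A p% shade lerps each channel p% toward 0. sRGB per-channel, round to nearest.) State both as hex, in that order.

#600000, #230000

CSS maroon is rgb(128, 0, 0).
25% shade:
  R: 128 − 32 = 96 → 96
  G: 0 + 0.25×(0−0) = 0 + 0 = 0 → 0
  B: 0 + 0.25×(0−0) = 0 + 0 = 0 → 0
  → #600000
73% shade:
  R: 128 − 93.44 = 34.56 → 35
  G: 0 + 0.73×(0−0) = 0 + 0 = 0 → 0
  B: 0 + 0 = 0 → 0
  → #230000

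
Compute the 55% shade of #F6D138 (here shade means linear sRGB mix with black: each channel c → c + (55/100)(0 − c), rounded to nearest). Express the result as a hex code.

#F6D138 is rgb(246, 209, 56).
A 55% shade moves each channel 55% toward 0:
  R: 246 + 0.55×(0−246) = 246 − 135.3 = 110.7 → 111
  G: 209 − 114.95 = 94.05 → 94
  B: 56 + 0.55×(0−56) = 56 − 30.8 = 25.2 → 25
rgb(111, 94, 25) = #6F5E19.

#6F5E19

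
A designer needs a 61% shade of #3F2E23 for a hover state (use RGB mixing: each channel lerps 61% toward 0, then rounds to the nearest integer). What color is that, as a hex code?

#3F2E23 is rgb(63, 46, 35).
Lerp each channel 61% toward 0:
  R: 63 + 0.61×(0−63) = 63 − 38.43 = 24.57 → 25
  G: 46 + 0.61×(0−46) = 46 − 28.06 = 17.94 → 18
  B: 35 − 21.35 = 13.65 → 14
rgb(25, 18, 14) = #19120E.

#19120E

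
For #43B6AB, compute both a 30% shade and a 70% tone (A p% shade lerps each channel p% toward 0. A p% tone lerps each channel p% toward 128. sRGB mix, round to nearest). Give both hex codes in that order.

#43B6AB is rgb(67, 182, 171).
30% shade:
  R: 67 + 0.3×(0−67) = 67 − 20.1 = 46.9 → 47
  G: 182 + 0.3×(0−182) = 182 − 54.6 = 127.4 → 127
  B: 171 − 51.3 = 119.7 → 120
  → #2F7F78
70% tone:
  R: 67 + 42.7 = 109.7 → 110
  G: 182 + 0.7×(128−182) = 182 − 37.8 = 144.2 → 144
  B: 171 − 30.1 = 140.9 → 141
  → #6E908D

#2F7F78, #6E908D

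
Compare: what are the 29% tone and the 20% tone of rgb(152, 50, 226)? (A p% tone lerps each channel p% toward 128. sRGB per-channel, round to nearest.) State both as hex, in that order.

#9149c6, #9342ce

29% tone:
  R: 152 + 0.29×(128−152) = 152 − 6.96 = 145.04 → 145
  G: 50 + 0.29×(128−50) = 50 + 22.62 = 72.62 → 73
  B: 226 − 28.42 = 197.58 → 198
  → #9149c6
20% tone:
  R: 152 + 0.2×(128−152) = 152 − 4.8 = 147.2 → 147
  G: 50 + 0.2×(128−50) = 50 + 15.6 = 65.6 → 66
  B: 226 + 0.2×(128−226) = 226 − 19.6 = 206.4 → 206
  → #9342ce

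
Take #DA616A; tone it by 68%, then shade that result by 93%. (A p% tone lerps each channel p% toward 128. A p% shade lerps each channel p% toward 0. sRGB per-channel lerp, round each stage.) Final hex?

#DA616A is rgb(218, 97, 106).
Lerp each channel 68% toward 128:
  R: 218 + 0.68×(128−218) = 218 − 61.2 = 156.8 → 157
  G: 97 + 0.68×(128−97) = 97 + 21.08 = 118.08 → 118
  B: 106 + 14.96 = 120.96 → 121
After the tone: rgb(157, 118, 121) = #9D7679.
Lerp each channel 93% toward 0:
  R: 157 + 0.93×(0−157) = 157 − 146.01 = 10.99 → 11
  G: 118 + 0.93×(0−118) = 118 − 109.74 = 8.26 → 8
  B: 121 + 0.93×(0−121) = 121 − 112.53 = 8.47 → 8
rgb(11, 8, 8) = #0B0808.

#0B0808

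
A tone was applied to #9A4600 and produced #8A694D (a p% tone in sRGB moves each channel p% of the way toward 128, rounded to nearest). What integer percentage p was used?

60%

#9A4600 is rgb(154, 70, 0); #8A694D is rgb(138, 105, 77).
On the B channel (widest range): 77 ≈ 0 + (p/100)(128 − 0), so p ≈ 100×(77 − 0)/(128 − 0) = 7700/128 = 60.16.
p = 60 reproduces all three channels after rounding.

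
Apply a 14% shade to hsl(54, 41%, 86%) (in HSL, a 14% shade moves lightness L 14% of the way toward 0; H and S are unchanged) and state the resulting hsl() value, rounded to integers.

L moves 14% from 86 toward 0: 86 − 12.04 = 73.96 → 74.
H and S are unchanged.

hsl(54, 41%, 74%)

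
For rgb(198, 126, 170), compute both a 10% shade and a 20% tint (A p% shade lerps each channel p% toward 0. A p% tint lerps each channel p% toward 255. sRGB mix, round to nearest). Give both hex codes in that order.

10% shade:
  R: 198 + 0.1×(0−198) = 198 − 19.8 = 178.2 → 178
  G: 126 − 12.6 = 113.4 → 113
  B: 170 − 17 = 153 → 153
  → #b27199
20% tint:
  R: 198 + 11.4 = 209.4 → 209
  G: 126 + 0.2×(255−126) = 126 + 25.8 = 151.8 → 152
  B: 170 + 0.2×(255−170) = 170 + 17 = 187 → 187
  → #d198bb

#b27199, #d198bb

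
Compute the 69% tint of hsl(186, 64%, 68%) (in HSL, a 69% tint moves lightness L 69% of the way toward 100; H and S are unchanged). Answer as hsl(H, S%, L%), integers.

hsl(186, 64%, 90%)

L moves 69% from 68 toward 100: 68 + 22.08 = 90.08 → 90.
H and S are unchanged.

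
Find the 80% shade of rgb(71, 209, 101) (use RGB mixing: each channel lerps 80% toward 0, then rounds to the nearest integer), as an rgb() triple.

rgb(14, 42, 20)

Per channel, c → c + 0.8(0 − c):
  R: 71 − 56.8 = 14.2 → 14
  G: 209 + 0.8×(0−209) = 209 − 167.2 = 41.8 → 42
  B: 101 − 80.8 = 20.2 → 20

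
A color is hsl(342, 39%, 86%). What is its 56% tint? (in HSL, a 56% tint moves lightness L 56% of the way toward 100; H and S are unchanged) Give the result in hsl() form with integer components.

hsl(342, 39%, 94%)

L moves 56% from 86 toward 100: 86 + 7.84 = 93.84 → 94.
H and S are unchanged.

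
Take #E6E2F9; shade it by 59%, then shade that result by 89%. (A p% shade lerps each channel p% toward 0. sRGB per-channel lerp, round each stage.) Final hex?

#E6E2F9 is rgb(230, 226, 249).
Per channel, c → c + 0.59(0 − c):
  R: 230 + 0.59×(0−230) = 230 − 135.7 = 94.3 → 94
  G: 226 + 0.59×(0−226) = 226 − 133.34 = 92.66 → 93
  B: 249 − 146.91 = 102.09 → 102
After the shade: rgb(94, 93, 102) = #5E5D66.
An 89% shade moves each channel 89% toward 0:
  R: 94 + 0.89×(0−94) = 94 − 83.66 = 10.34 → 10
  G: 93 − 82.77 = 10.23 → 10
  B: 102 + 0.89×(0−102) = 102 − 90.78 = 11.22 → 11
rgb(10, 10, 11) = #0A0A0B.

#0A0A0B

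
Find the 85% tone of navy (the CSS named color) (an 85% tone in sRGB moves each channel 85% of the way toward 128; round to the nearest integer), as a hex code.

CSS navy is rgb(0, 0, 128).
Per channel, c → c + 0.85(128 − c):
  R: 0 + 0.85×(128−0) = 0 + 108.8 = 108.8 → 109
  G: 0 + 0.85×(128−0) = 0 + 108.8 = 108.8 → 109
  B: 128 + 0.85×(128−128) = 128 + 0 = 128 → 128
rgb(109, 109, 128) = #6d6d80.

#6d6d80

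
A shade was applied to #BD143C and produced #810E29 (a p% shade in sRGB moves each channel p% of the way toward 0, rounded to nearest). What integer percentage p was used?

#BD143C is rgb(189, 20, 60); #810E29 is rgb(129, 14, 41).
On the R channel (widest range): 129 ≈ 189 + (p/100)(0 − 189), so p ≈ 100×(129 − 189)/(0 − 189) = -6000/-189 = 31.75.
p = 32 reproduces all three channels after rounding.

32%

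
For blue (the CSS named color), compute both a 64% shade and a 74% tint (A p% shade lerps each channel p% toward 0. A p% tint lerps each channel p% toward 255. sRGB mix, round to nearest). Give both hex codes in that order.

#00005c, #bdbdff

CSS blue is rgb(0, 0, 255).
64% shade:
  R: 0 + 0.64×(0−0) = 0 + 0 = 0 → 0
  G: 0 + 0 = 0 → 0
  B: 255 + 0.64×(0−255) = 255 − 163.2 = 91.8 → 92
  → #00005c
74% tint:
  R: 0 + 0.74×(255−0) = 0 + 188.7 = 188.7 → 189
  G: 0 + 188.7 = 188.7 → 189
  B: 255 + 0 = 255 → 255
  → #bdbdff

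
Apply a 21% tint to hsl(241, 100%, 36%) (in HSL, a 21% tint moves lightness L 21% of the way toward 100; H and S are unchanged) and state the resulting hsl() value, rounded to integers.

L moves 21% from 36 toward 100: 36 + 13.44 = 49.44 → 49.
H and S are unchanged.

hsl(241, 100%, 49%)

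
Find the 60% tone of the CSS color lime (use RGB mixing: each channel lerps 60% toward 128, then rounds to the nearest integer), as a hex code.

#4db34d

CSS lime is rgb(0, 255, 0).
Lerp each channel 60% toward 128:
  R: 0 + 76.8 = 76.8 → 77
  G: 255 + 0.6×(128−255) = 255 − 76.2 = 178.8 → 179
  B: 0 + 0.6×(128−0) = 0 + 76.8 = 76.8 → 77
rgb(77, 179, 77) = #4db34d.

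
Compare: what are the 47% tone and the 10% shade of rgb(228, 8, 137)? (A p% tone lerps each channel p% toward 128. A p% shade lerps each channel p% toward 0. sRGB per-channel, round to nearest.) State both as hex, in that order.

47% tone:
  R: 228 − 47 = 181 → 181
  G: 8 + 0.47×(128−8) = 8 + 56.4 = 64.4 → 64
  B: 137 + 0.47×(128−137) = 137 − 4.23 = 132.77 → 133
  → #B54085
10% shade:
  R: 228 − 22.8 = 205.2 → 205
  G: 8 − 0.8 = 7.2 → 7
  B: 137 − 13.7 = 123.3 → 123
  → #CD077B

#B54085, #CD077B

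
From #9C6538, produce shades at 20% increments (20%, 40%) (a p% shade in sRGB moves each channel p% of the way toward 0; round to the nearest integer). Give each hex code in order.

#9C6538 is rgb(156, 101, 56).
20%: (156 − 31.2 = 124.8→125, 101 − 20.2 = 80.8→81, 56 − 11.2 = 44.8→45) → #7D512D
40%: (156 − 62.4 = 93.6→94, 101 − 40.4 = 60.6→61, 56 − 22.4 = 33.6→34) → #5E3D22

#7D512D, #5E3D22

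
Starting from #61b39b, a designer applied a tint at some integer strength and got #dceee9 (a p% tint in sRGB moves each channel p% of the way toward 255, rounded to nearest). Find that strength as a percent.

#61b39b is rgb(97, 179, 155); #dceee9 is rgb(220, 238, 233).
On the R channel (widest range): 220 ≈ 97 + (p/100)(255 − 97), so p ≈ 100×(220 − 97)/(255 − 97) = 12300/158 = 77.85.
p = 78 reproduces all three channels after rounding.

78%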